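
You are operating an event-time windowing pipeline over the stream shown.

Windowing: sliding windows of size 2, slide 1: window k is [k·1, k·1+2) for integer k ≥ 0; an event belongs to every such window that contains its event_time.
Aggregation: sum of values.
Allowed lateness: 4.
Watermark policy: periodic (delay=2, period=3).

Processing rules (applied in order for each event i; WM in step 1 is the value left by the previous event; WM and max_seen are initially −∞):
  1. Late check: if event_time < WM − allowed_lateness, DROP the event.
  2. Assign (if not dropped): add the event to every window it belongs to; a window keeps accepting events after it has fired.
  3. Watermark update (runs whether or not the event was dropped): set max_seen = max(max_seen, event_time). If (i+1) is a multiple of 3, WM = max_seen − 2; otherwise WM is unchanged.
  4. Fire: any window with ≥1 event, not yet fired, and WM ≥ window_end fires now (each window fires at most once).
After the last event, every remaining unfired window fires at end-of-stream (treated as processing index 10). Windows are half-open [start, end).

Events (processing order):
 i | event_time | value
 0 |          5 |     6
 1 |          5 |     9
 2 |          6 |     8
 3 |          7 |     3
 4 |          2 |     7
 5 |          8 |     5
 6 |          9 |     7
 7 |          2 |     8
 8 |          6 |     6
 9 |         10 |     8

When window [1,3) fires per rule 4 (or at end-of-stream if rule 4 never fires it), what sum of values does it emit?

7

i=0 t=5 v=6: → [5,7),[4,6); WM=−∞
i=1 t=5 v=9: → [5,7),[4,6); WM=−∞
i=2 t=6 v=8: → [6,8),[5,7); WM=4
i=3 t=7 v=3: → [7,9),[6,8); WM=4
i=4 t=2 v=7: → [2,4),[1,3); WM=4; [1,3) fires=7 [2,4) fires=7
i=5 t=8 v=5: → [8,10),[7,9); WM=6; [4,6) fires=15
i=6 t=9 v=7: → [9,11),[8,10); WM=6
i=7 t=2 v=8: → [2,4),[1,3); WM=6
i=8 t=6 v=6: → [6,8),[5,7); WM=7; [5,7) fires=29
i=9 t=10 v=8: → [10,12),[9,11); WM=7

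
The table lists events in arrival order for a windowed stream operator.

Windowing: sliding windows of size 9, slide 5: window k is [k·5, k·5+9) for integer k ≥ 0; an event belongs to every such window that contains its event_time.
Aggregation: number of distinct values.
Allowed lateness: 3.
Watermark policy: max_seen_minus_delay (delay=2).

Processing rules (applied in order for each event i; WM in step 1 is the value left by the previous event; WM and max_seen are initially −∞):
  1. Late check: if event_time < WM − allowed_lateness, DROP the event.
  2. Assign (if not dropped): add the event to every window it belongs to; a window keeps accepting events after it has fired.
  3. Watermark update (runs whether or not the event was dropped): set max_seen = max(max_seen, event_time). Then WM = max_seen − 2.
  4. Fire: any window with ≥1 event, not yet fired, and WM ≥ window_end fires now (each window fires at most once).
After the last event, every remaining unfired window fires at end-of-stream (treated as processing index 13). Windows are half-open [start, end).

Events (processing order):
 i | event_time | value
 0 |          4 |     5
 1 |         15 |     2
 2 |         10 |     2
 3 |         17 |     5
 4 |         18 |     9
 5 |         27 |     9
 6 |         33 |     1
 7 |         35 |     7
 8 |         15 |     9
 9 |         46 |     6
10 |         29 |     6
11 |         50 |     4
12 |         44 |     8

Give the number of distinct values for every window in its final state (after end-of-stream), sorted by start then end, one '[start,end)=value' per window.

i=0 t=4 v=5: → [0,9); WM=2
i=1 t=15 v=2: → [15,24),[10,19); WM=13; [0,9) fires=1
i=2 t=10 v=2: → [10,19),[5,14); WM=13
i=3 t=17 v=5: → [15,24),[10,19); WM=15; [5,14) fires=1
i=4 t=18 v=9: → [15,24),[10,19); WM=16
i=5 t=27 v=9: → [25,34),[20,29); WM=25; [10,19) fires=3 [15,24) fires=3
i=6 t=33 v=1: → [30,39),[25,34); WM=31; [20,29) fires=1
i=7 t=35 v=7: → [35,44),[30,39); WM=33
i=8 t=15 v=9: DROP (t<33-3); WM=33
i=9 t=46 v=6: → [45,54),[40,49); WM=44; [25,34) fires=2 [30,39) fires=2 [35,44) fires=1
i=10 t=29 v=6: DROP (t<44-3); WM=44
i=11 t=50 v=4: → [50,59),[45,54); WM=48
i=12 t=44 v=8: DROP (t<48-3); WM=48

[0,9)=1 [5,14)=1 [10,19)=3 [15,24)=3 [20,29)=1 [25,34)=2 [30,39)=2 [35,44)=1 [40,49)=1 [45,54)=2 [50,59)=1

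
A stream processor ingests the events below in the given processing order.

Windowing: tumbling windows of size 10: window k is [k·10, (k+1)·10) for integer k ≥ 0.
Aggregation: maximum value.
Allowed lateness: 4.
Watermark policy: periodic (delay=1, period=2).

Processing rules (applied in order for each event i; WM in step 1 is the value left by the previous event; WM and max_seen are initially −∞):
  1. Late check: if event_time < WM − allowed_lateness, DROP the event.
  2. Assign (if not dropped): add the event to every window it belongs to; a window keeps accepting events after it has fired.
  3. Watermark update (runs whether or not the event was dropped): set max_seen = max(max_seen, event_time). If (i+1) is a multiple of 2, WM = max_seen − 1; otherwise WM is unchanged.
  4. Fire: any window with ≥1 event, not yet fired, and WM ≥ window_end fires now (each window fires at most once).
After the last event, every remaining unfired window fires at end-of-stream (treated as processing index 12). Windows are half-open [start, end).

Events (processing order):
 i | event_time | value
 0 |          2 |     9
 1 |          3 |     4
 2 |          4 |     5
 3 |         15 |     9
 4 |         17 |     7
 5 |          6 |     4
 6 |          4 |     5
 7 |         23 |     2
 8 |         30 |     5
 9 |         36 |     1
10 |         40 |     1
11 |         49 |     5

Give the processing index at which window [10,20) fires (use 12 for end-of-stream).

i=0 t=2 v=9: → [0,10); WM=−∞
i=1 t=3 v=4: → [0,10); WM=2
i=2 t=4 v=5: → [0,10); WM=2
i=3 t=15 v=9: → [10,20); WM=14; [0,10) fires=9
i=4 t=17 v=7: → [10,20); WM=14
i=5 t=6 v=4: DROP (t<14-4); WM=16
i=6 t=4 v=5: DROP (t<16-4); WM=16
i=7 t=23 v=2: → [20,30); WM=22; [10,20) fires=9
i=8 t=30 v=5: → [30,40); WM=22
i=9 t=36 v=1: → [30,40); WM=35; [20,30) fires=2
i=10 t=40 v=1: → [40,50); WM=35
i=11 t=49 v=5: → [40,50); WM=48; [30,40) fires=5

7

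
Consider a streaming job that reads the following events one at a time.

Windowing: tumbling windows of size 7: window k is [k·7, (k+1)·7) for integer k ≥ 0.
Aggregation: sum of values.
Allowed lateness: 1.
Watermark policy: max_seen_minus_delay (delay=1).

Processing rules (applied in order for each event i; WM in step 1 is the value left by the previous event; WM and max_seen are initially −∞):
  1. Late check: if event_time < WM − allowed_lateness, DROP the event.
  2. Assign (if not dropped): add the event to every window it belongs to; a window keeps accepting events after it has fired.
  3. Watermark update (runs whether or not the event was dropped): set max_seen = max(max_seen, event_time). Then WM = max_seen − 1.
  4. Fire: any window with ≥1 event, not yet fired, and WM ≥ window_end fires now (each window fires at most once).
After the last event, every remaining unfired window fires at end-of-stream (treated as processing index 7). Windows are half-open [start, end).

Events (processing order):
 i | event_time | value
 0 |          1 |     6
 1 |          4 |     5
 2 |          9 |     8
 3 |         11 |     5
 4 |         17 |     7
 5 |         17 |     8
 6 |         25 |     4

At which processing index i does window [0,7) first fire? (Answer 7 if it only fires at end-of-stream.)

2

i=0 t=1 v=6: → [0,7); WM=0
i=1 t=4 v=5: → [0,7); WM=3
i=2 t=9 v=8: → [7,14); WM=8; [0,7) fires=11
i=3 t=11 v=5: → [7,14); WM=10
i=4 t=17 v=7: → [14,21); WM=16; [7,14) fires=13
i=5 t=17 v=8: → [14,21); WM=16
i=6 t=25 v=4: → [21,28); WM=24; [14,21) fires=15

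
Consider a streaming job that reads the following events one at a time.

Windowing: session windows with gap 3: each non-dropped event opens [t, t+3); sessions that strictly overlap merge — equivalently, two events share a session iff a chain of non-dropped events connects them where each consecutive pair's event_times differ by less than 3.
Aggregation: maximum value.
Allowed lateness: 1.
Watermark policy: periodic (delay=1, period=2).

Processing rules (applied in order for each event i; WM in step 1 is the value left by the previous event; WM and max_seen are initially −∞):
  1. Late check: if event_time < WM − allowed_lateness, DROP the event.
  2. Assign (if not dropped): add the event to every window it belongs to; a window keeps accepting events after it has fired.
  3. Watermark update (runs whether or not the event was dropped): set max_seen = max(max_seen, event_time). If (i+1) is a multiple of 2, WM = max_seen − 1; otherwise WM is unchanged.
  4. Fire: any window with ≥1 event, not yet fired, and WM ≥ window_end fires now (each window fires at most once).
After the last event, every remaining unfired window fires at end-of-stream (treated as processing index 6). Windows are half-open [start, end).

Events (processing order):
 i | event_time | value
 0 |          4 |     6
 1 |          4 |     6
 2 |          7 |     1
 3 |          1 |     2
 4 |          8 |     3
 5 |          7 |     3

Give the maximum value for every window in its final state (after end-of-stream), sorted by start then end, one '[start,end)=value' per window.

i=0 t=4 v=6: → [4,7); WM=−∞
i=1 t=4 v=6: → [4,7); WM=3
i=2 t=7 v=1: → [7,10); WM=3
i=3 t=1 v=2: DROP (t<3-1); WM=6
i=4 t=8 v=3: → [7,11); WM=6
i=5 t=7 v=3: → [7,11); WM=7

[4,7)=6 [7,11)=3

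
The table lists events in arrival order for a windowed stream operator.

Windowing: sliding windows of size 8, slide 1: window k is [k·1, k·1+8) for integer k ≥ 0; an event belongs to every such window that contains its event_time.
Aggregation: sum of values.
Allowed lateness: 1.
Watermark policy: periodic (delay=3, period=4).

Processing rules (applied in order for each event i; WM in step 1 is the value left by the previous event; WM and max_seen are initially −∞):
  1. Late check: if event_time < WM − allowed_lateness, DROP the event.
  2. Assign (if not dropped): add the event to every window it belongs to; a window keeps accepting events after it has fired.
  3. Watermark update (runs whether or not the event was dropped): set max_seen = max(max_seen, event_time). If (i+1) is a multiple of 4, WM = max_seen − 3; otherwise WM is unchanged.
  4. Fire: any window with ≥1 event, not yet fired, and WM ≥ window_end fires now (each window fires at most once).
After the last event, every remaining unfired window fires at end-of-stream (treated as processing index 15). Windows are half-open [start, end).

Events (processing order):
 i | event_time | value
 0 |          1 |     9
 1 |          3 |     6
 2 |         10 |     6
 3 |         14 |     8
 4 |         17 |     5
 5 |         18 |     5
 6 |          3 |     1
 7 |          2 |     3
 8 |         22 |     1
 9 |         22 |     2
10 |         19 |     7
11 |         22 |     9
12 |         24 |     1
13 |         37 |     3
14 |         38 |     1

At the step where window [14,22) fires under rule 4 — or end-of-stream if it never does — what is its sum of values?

25

i=0 t=1 v=9: → [1,9),[0,8); WM=−∞
i=1 t=3 v=6: → [3,11),[2,10),[1,9),[0,8); WM=−∞
i=2 t=10 v=6: → [10,18),[9,17),[8,16),[7,15),[6,14),[5,13),[4,12),[3,11); WM=−∞
i=3 t=14 v=8: → [14,22),[13,21),[12,20),[11,19),[10,18),[9,17),[8,16),[7,15); WM=11; [0,8) fires=15 [1,9) fires=15 [2,10) fires=6 [3,11) fires=12
i=4 t=17 v=5: → [17,25),[16,24),[15,23),[14,22),[13,21),[12,20),[11,19),[10,18); WM=11
i=5 t=18 v=5: → [18,26),[17,25),[16,24),[15,23),[14,22),[13,21),[12,20),[11,19); WM=11
i=6 t=3 v=1: DROP (t<11-1); WM=11
i=7 t=2 v=3: DROP (t<11-1); WM=15; [4,12) fires=6 [5,13) fires=6 [6,14) fires=6 [7,15) fires=14
i=8 t=22 v=1: → [22,30),[21,29),[20,28),[19,27),[18,26),[17,25),[16,24),[15,23); WM=15
i=9 t=22 v=2: → [22,30),[21,29),[20,28),[19,27),[18,26),[17,25),[16,24),[15,23); WM=15
i=10 t=19 v=7: → [19,27),[18,26),[17,25),[16,24),[15,23),[14,22),[13,21),[12,20); WM=15
i=11 t=22 v=9: → [22,30),[21,29),[20,28),[19,27),[18,26),[17,25),[16,24),[15,23); WM=19; [8,16) fires=14 [9,17) fires=14 [10,18) fires=19 [11,19) fires=18
i=12 t=24 v=1: → [24,32),[23,31),[22,30),[21,29),[20,28),[19,27),[18,26),[17,25); WM=19
i=13 t=37 v=3: → [37,45),[36,44),[35,43),[34,42),[33,41),[32,40),[31,39),[30,38); WM=19
i=14 t=38 v=1: → [38,46),[37,45),[36,44),[35,43),[34,42),[33,41),[32,40),[31,39); WM=19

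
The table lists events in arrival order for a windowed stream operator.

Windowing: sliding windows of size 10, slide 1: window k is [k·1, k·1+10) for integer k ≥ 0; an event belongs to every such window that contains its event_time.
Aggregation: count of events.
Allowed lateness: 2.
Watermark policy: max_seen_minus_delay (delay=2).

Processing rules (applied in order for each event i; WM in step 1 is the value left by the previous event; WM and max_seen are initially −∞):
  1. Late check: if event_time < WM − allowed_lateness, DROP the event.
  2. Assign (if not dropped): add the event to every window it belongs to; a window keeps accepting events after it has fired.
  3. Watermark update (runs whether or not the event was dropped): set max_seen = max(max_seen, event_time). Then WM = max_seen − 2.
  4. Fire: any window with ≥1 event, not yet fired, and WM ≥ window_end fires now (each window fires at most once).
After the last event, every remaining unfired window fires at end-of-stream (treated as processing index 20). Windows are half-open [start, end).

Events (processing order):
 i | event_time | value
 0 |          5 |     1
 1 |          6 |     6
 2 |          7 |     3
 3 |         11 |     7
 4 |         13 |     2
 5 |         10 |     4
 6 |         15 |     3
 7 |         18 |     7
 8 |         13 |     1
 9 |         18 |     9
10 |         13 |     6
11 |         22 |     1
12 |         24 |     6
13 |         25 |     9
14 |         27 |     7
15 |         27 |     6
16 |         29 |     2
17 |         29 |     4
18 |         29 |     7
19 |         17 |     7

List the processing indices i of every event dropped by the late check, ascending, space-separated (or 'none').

i=0 t=5 v=1: → [5,15),[4,14),[3,13),[2,12),[1,11),[0,10); WM=3
i=1 t=6 v=6: → [6,16),[5,15),[4,14),[3,13),[2,12),[1,11),[0,10); WM=4
i=2 t=7 v=3: → [7,17),[6,16),[5,15),[4,14),[3,13),[2,12),[1,11),[0,10); WM=5
i=3 t=11 v=7: → [11,21),[10,20),[9,19),[8,18),[7,17),[6,16),[5,15),[4,14),[3,13),[2,12); WM=9
i=4 t=13 v=2: → [13,23),[12,22),[11,21),[10,20),[9,19),[8,18),[7,17),[6,16),[5,15),[4,14); WM=11; [0,10) fires=3 [1,11) fires=3
i=5 t=10 v=4: → [10,20),[9,19),[8,18),[7,17),[6,16),[5,15),[4,14),[3,13),[2,12),[1,11); WM=11
i=6 t=15 v=3: → [15,25),[14,24),[13,23),[12,22),[11,21),[10,20),[9,19),[8,18),[7,17),[6,16); WM=13; [2,12) fires=5 [3,13) fires=5
i=7 t=18 v=7: → [18,28),[17,27),[16,26),[15,25),[14,24),[13,23),[12,22),[11,21),[10,20),[9,19); WM=16; [4,14) fires=6 [5,15) fires=6 [6,16) fires=6
i=8 t=13 v=1: DROP (t<16-2); WM=16
i=9 t=18 v=9: → [18,28),[17,27),[16,26),[15,25),[14,24),[13,23),[12,22),[11,21),[10,20),[9,19); WM=16
i=10 t=13 v=6: DROP (t<16-2); WM=16
i=11 t=22 v=1: → [22,32),[21,31),[20,30),[19,29),[18,28),[17,27),[16,26),[15,25),[14,24),[13,23); WM=20; [7,17) fires=5 [8,18) fires=4 [9,19) fires=6 [10,20) fires=6
i=12 t=24 v=6: → [24,34),[23,33),[22,32),[21,31),[20,30),[19,29),[18,28),[17,27),[16,26),[15,25); WM=22; [11,21) fires=5 [12,22) fires=4
i=13 t=25 v=9: → [25,35),[24,34),[23,33),[22,32),[21,31),[20,30),[19,29),[18,28),[17,27),[16,26); WM=23; [13,23) fires=5
i=14 t=27 v=7: → [27,37),[26,36),[25,35),[24,34),[23,33),[22,32),[21,31),[20,30),[19,29),[18,28); WM=25; [14,24) fires=4 [15,25) fires=5
i=15 t=27 v=6: → [27,37),[26,36),[25,35),[24,34),[23,33),[22,32),[21,31),[20,30),[19,29),[18,28); WM=25
i=16 t=29 v=2: → [29,39),[28,38),[27,37),[26,36),[25,35),[24,34),[23,33),[22,32),[21,31),[20,30); WM=27; [16,26) fires=5 [17,27) fires=5
i=17 t=29 v=4: → [29,39),[28,38),[27,37),[26,36),[25,35),[24,34),[23,33),[22,32),[21,31),[20,30); WM=27
i=18 t=29 v=7: → [29,39),[28,38),[27,37),[26,36),[25,35),[24,34),[23,33),[22,32),[21,31),[20,30); WM=27
i=19 t=17 v=7: DROP (t<27-2); WM=27

8 10 19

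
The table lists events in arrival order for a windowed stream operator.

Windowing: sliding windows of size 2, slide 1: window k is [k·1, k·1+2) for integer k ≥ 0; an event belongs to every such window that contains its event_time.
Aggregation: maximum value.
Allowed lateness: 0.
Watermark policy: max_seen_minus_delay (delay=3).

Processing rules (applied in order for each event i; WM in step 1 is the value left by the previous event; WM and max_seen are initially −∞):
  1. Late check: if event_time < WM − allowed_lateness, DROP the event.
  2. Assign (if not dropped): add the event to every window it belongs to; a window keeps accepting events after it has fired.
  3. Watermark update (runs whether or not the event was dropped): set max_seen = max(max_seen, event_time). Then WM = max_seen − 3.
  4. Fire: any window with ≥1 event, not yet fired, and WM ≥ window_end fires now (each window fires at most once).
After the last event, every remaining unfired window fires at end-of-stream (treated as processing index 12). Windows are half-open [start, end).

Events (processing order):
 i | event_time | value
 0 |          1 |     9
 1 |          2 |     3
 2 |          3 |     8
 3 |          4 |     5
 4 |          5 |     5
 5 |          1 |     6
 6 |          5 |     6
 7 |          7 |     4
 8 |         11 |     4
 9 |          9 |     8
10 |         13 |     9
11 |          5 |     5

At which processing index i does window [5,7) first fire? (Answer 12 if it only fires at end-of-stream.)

8

i=0 t=1 v=9: → [1,3),[0,2); WM=-2
i=1 t=2 v=3: → [2,4),[1,3); WM=-1
i=2 t=3 v=8: → [3,5),[2,4); WM=0
i=3 t=4 v=5: → [4,6),[3,5); WM=1
i=4 t=5 v=5: → [5,7),[4,6); WM=2; [0,2) fires=9
i=5 t=1 v=6: DROP (t<2-0); WM=2
i=6 t=5 v=6: → [5,7),[4,6); WM=2
i=7 t=7 v=4: → [7,9),[6,8); WM=4; [1,3) fires=9 [2,4) fires=8
i=8 t=11 v=4: → [11,13),[10,12); WM=8; [3,5) fires=8 [4,6) fires=6 [5,7) fires=6 [6,8) fires=4
i=9 t=9 v=8: → [9,11),[8,10); WM=8
i=10 t=13 v=9: → [13,15),[12,14); WM=10; [7,9) fires=4 [8,10) fires=8
i=11 t=5 v=5: DROP (t<10-0); WM=10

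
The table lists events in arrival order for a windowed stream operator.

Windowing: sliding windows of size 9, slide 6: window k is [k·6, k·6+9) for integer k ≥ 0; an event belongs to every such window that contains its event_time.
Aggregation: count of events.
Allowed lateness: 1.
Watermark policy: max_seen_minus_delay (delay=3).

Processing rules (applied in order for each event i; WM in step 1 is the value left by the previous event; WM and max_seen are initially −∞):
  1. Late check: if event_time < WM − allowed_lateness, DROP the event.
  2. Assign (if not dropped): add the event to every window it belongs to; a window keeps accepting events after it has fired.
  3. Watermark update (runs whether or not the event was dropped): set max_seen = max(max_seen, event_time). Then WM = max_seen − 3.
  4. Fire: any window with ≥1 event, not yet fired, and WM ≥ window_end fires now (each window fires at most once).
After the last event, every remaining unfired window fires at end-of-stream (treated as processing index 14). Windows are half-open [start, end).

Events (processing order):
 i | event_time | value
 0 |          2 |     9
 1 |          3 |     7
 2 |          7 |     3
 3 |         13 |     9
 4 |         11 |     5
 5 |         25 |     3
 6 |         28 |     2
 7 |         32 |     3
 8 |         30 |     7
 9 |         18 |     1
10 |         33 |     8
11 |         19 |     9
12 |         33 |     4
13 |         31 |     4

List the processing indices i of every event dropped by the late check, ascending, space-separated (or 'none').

i=0 t=2 v=9: → [0,9); WM=-1
i=1 t=3 v=7: → [0,9); WM=0
i=2 t=7 v=3: → [6,15),[0,9); WM=4
i=3 t=13 v=9: → [12,21),[6,15); WM=10; [0,9) fires=3
i=4 t=11 v=5: → [6,15); WM=10
i=5 t=25 v=3: → [24,33),[18,27); WM=22; [6,15) fires=3 [12,21) fires=1
i=6 t=28 v=2: → [24,33); WM=25
i=7 t=32 v=3: → [30,39),[24,33); WM=29; [18,27) fires=1
i=8 t=30 v=7: → [30,39),[24,33); WM=29
i=9 t=18 v=1: DROP (t<29-1); WM=29
i=10 t=33 v=8: → [30,39); WM=30
i=11 t=19 v=9: DROP (t<30-1); WM=30
i=12 t=33 v=4: → [30,39); WM=30
i=13 t=31 v=4: → [30,39),[24,33); WM=30

9 11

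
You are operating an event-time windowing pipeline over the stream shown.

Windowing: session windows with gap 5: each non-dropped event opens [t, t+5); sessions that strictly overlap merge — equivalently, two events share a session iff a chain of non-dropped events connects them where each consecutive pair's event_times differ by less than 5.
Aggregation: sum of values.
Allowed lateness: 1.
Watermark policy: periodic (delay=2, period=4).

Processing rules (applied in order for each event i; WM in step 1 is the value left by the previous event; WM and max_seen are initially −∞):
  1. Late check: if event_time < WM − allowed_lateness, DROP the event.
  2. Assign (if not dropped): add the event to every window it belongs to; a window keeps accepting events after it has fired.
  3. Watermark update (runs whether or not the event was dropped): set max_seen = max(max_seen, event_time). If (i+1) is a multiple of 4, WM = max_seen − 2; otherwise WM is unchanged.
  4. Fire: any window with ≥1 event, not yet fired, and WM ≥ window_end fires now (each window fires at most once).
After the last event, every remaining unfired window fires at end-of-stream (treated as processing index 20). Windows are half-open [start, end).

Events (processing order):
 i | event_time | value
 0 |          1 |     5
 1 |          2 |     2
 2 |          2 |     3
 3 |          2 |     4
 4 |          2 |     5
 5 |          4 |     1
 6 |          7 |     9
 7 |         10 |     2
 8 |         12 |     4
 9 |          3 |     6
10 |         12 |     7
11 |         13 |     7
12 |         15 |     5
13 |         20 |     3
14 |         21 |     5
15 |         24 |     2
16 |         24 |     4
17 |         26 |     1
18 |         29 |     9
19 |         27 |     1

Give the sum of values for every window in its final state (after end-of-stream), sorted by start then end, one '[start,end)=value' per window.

i=0 t=1 v=5: → [1,6); WM=−∞
i=1 t=2 v=2: → [1,7); WM=−∞
i=2 t=2 v=3: → [1,7); WM=−∞
i=3 t=2 v=4: → [1,7); WM=0
i=4 t=2 v=5: → [1,7); WM=0
i=5 t=4 v=1: → [1,9); WM=0
i=6 t=7 v=9: → [1,12); WM=0
i=7 t=10 v=2: → [1,15); WM=8
i=8 t=12 v=4: → [1,17); WM=8
i=9 t=3 v=6: DROP (t<8-1); WM=8
i=10 t=12 v=7: → [1,17); WM=8
i=11 t=13 v=7: → [1,18); WM=11
i=12 t=15 v=5: → [1,20); WM=11
i=13 t=20 v=3: → [20,25); WM=11
i=14 t=21 v=5: → [20,26); WM=11
i=15 t=24 v=2: → [20,29); WM=22
i=16 t=24 v=4: → [20,29); WM=22
i=17 t=26 v=1: → [20,31); WM=22
i=18 t=29 v=9: → [20,34); WM=22
i=19 t=27 v=1: → [20,34); WM=27

[1,20)=54 [20,34)=25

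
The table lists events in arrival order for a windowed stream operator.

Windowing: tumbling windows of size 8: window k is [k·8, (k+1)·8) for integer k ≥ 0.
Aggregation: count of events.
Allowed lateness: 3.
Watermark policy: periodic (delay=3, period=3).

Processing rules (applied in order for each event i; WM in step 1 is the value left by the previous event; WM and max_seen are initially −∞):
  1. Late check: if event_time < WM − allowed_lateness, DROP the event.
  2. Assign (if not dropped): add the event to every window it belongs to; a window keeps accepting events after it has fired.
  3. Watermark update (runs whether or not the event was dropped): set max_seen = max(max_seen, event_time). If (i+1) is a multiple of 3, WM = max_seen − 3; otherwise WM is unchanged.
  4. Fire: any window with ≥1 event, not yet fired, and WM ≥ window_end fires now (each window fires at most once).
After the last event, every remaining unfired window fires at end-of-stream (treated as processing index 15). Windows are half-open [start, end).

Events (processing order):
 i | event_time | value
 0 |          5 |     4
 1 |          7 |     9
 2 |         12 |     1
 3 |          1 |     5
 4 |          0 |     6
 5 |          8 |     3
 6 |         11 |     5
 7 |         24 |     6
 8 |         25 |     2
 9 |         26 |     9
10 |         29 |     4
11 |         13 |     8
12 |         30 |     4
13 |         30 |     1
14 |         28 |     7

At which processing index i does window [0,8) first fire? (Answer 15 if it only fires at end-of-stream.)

i=0 t=5 v=4: → [0,8); WM=−∞
i=1 t=7 v=9: → [0,8); WM=−∞
i=2 t=12 v=1: → [8,16); WM=9; [0,8) fires=2
i=3 t=1 v=5: DROP (t<9-3); WM=9
i=4 t=0 v=6: DROP (t<9-3); WM=9
i=5 t=8 v=3: → [8,16); WM=9
i=6 t=11 v=5: → [8,16); WM=9
i=7 t=24 v=6: → [24,32); WM=9
i=8 t=25 v=2: → [24,32); WM=22; [8,16) fires=3
i=9 t=26 v=9: → [24,32); WM=22
i=10 t=29 v=4: → [24,32); WM=22
i=11 t=13 v=8: DROP (t<22-3); WM=26
i=12 t=30 v=4: → [24,32); WM=26
i=13 t=30 v=1: → [24,32); WM=26
i=14 t=28 v=7: → [24,32); WM=27

2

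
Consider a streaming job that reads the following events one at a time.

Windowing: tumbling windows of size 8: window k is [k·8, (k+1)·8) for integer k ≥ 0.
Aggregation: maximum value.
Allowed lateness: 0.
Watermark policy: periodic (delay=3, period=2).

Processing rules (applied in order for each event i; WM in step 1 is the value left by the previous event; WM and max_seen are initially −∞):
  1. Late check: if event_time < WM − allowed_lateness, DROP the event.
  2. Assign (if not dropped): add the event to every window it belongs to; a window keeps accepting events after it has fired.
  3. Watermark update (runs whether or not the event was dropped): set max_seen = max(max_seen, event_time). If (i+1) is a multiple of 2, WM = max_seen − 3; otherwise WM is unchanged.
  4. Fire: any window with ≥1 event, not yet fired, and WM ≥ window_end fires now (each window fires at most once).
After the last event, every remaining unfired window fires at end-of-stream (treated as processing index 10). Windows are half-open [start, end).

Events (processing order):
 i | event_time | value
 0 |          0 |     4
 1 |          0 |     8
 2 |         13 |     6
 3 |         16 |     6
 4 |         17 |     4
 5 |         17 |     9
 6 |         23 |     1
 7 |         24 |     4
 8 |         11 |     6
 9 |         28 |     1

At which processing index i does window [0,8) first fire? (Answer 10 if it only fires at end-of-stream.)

3

i=0 t=0 v=4: → [0,8); WM=−∞
i=1 t=0 v=8: → [0,8); WM=-3
i=2 t=13 v=6: → [8,16); WM=-3
i=3 t=16 v=6: → [16,24); WM=13; [0,8) fires=8
i=4 t=17 v=4: → [16,24); WM=13
i=5 t=17 v=9: → [16,24); WM=14
i=6 t=23 v=1: → [16,24); WM=14
i=7 t=24 v=4: → [24,32); WM=21; [8,16) fires=6
i=8 t=11 v=6: DROP (t<21-0); WM=21
i=9 t=28 v=1: → [24,32); WM=25; [16,24) fires=9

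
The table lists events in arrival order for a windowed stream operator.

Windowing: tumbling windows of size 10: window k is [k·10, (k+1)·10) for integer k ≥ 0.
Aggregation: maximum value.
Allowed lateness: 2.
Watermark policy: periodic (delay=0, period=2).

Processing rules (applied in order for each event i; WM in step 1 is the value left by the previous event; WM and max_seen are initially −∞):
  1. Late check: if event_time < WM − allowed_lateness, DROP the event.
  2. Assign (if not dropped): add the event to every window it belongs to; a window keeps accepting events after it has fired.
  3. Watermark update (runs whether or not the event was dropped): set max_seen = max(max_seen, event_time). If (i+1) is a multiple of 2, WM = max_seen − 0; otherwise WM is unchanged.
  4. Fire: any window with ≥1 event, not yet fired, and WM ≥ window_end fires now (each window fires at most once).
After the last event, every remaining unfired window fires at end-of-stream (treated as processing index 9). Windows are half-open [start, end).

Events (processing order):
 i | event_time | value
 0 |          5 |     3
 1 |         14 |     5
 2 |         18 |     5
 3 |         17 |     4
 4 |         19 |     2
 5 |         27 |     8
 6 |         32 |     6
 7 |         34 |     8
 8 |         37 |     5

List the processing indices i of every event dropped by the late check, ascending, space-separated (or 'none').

i=0 t=5 v=3: → [0,10); WM=−∞
i=1 t=14 v=5: → [10,20); WM=14; [0,10) fires=3
i=2 t=18 v=5: → [10,20); WM=14
i=3 t=17 v=4: → [10,20); WM=18
i=4 t=19 v=2: → [10,20); WM=18
i=5 t=27 v=8: → [20,30); WM=27; [10,20) fires=5
i=6 t=32 v=6: → [30,40); WM=27
i=7 t=34 v=8: → [30,40); WM=34; [20,30) fires=8
i=8 t=37 v=5: → [30,40); WM=34

none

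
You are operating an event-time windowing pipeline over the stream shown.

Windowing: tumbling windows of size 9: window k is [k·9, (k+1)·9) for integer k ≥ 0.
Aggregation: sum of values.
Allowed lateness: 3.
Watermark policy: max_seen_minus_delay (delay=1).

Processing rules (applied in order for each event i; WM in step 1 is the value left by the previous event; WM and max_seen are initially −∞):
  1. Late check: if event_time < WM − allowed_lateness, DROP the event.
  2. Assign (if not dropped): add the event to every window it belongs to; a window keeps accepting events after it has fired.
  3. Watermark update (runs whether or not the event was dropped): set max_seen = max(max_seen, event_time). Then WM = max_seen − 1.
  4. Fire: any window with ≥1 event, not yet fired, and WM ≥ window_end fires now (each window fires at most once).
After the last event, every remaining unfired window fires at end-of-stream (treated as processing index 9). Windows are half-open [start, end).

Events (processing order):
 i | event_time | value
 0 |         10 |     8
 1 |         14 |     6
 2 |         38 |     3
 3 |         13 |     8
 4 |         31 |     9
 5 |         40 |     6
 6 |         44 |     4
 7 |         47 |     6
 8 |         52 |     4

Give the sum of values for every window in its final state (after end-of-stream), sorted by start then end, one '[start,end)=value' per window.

i=0 t=10 v=8: → [9,18); WM=9
i=1 t=14 v=6: → [9,18); WM=13
i=2 t=38 v=3: → [36,45); WM=37; [9,18) fires=14
i=3 t=13 v=8: DROP (t<37-3); WM=37
i=4 t=31 v=9: DROP (t<37-3); WM=37
i=5 t=40 v=6: → [36,45); WM=39
i=6 t=44 v=4: → [36,45); WM=43
i=7 t=47 v=6: → [45,54); WM=46; [36,45) fires=13
i=8 t=52 v=4: → [45,54); WM=51

[9,18)=14 [36,45)=13 [45,54)=10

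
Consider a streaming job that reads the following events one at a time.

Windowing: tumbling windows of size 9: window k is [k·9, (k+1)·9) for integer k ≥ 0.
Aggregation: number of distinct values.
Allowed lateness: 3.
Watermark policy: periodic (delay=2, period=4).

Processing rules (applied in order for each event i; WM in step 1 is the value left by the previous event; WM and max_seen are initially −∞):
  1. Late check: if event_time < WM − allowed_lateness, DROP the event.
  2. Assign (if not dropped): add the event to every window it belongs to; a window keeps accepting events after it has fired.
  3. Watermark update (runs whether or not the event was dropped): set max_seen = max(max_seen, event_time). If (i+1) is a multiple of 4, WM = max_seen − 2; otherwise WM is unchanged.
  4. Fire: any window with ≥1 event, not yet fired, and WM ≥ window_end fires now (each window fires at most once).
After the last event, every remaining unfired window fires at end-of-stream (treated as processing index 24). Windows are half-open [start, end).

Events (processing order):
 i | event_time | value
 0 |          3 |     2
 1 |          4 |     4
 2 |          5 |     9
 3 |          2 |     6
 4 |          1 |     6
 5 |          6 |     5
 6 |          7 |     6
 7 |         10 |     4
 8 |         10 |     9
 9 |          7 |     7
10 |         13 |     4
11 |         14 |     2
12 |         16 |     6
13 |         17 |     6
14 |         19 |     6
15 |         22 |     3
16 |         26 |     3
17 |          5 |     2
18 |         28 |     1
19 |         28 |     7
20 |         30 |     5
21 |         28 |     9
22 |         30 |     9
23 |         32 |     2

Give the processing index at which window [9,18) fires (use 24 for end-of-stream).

15

i=0 t=3 v=2: → [0,9); WM=−∞
i=1 t=4 v=4: → [0,9); WM=−∞
i=2 t=5 v=9: → [0,9); WM=−∞
i=3 t=2 v=6: → [0,9); WM=3
i=4 t=1 v=6: → [0,9); WM=3
i=5 t=6 v=5: → [0,9); WM=3
i=6 t=7 v=6: → [0,9); WM=3
i=7 t=10 v=4: → [9,18); WM=8
i=8 t=10 v=9: → [9,18); WM=8
i=9 t=7 v=7: → [0,9); WM=8
i=10 t=13 v=4: → [9,18); WM=8
i=11 t=14 v=2: → [9,18); WM=12; [0,9) fires=6
i=12 t=16 v=6: → [9,18); WM=12
i=13 t=17 v=6: → [9,18); WM=12
i=14 t=19 v=6: → [18,27); WM=12
i=15 t=22 v=3: → [18,27); WM=20; [9,18) fires=4
i=16 t=26 v=3: → [18,27); WM=20
i=17 t=5 v=2: DROP (t<20-3); WM=20
i=18 t=28 v=1: → [27,36); WM=20
i=19 t=28 v=7: → [27,36); WM=26
i=20 t=30 v=5: → [27,36); WM=26
i=21 t=28 v=9: → [27,36); WM=26
i=22 t=30 v=9: → [27,36); WM=26
i=23 t=32 v=2: → [27,36); WM=30; [18,27) fires=2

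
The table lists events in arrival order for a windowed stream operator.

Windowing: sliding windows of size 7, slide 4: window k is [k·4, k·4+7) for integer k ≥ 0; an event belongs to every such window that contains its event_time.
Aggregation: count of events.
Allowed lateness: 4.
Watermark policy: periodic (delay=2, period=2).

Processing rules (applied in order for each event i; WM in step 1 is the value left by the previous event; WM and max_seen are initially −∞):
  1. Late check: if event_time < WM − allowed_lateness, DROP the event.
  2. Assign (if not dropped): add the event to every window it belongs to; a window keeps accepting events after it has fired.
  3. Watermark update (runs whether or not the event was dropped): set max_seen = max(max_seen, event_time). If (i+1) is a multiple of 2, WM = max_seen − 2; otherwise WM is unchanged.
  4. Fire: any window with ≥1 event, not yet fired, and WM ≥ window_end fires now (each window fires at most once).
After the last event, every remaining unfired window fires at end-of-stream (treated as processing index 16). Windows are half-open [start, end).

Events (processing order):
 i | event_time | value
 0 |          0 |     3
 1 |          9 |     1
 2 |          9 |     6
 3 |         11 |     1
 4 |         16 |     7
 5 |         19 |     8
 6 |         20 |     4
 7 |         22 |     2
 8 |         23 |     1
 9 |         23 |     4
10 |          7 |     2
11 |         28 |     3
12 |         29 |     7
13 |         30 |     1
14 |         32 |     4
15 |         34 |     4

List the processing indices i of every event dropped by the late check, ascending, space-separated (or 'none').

10

i=0 t=0 v=3: → [0,7); WM=−∞
i=1 t=9 v=1: → [8,15),[4,11); WM=7; [0,7) fires=1
i=2 t=9 v=6: → [8,15),[4,11); WM=7
i=3 t=11 v=1: → [8,15); WM=9
i=4 t=16 v=7: → [16,23),[12,19); WM=9
i=5 t=19 v=8: → [16,23); WM=17; [4,11) fires=2 [8,15) fires=3
i=6 t=20 v=4: → [20,27),[16,23); WM=17
i=7 t=22 v=2: → [20,27),[16,23); WM=20; [12,19) fires=1
i=8 t=23 v=1: → [20,27); WM=20
i=9 t=23 v=4: → [20,27); WM=21
i=10 t=7 v=2: DROP (t<21-4); WM=21
i=11 t=28 v=3: → [28,35),[24,31); WM=26; [16,23) fires=4
i=12 t=29 v=7: → [28,35),[24,31); WM=26
i=13 t=30 v=1: → [28,35),[24,31); WM=28; [20,27) fires=4
i=14 t=32 v=4: → [32,39),[28,35); WM=28
i=15 t=34 v=4: → [32,39),[28,35); WM=32; [24,31) fires=3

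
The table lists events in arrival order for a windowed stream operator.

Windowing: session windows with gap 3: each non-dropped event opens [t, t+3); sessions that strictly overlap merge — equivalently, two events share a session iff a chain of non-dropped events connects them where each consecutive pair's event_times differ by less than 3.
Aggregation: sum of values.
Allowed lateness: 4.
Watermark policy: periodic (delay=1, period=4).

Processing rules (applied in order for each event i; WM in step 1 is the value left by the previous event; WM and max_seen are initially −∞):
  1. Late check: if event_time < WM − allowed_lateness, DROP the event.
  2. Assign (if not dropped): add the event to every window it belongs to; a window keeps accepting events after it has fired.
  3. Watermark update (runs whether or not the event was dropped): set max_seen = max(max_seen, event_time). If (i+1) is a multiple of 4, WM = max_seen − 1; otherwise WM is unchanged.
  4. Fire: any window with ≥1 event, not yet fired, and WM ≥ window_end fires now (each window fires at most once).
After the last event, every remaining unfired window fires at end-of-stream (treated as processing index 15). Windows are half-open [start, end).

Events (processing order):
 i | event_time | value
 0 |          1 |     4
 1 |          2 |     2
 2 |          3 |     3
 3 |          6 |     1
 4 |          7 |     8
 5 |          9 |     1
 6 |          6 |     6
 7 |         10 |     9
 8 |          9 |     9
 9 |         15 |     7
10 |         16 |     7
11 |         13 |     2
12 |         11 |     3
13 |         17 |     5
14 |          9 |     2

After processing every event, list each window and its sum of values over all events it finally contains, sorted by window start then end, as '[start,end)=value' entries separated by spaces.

i=0 t=1 v=4: → [1,4); WM=−∞
i=1 t=2 v=2: → [1,5); WM=−∞
i=2 t=3 v=3: → [1,6); WM=−∞
i=3 t=6 v=1: → [6,9); WM=5
i=4 t=7 v=8: → [6,10); WM=5
i=5 t=9 v=1: → [6,12); WM=5
i=6 t=6 v=6: → [6,12); WM=5
i=7 t=10 v=9: → [6,13); WM=9
i=8 t=9 v=9: → [6,13); WM=9
i=9 t=15 v=7: → [15,18); WM=9
i=10 t=16 v=7: → [15,19); WM=9
i=11 t=13 v=2: → [13,19); WM=15
i=12 t=11 v=3: → [6,19); WM=15
i=13 t=17 v=5: → [6,20); WM=15
i=14 t=9 v=2: DROP (t<15-4); WM=15

[1,6)=9 [6,20)=58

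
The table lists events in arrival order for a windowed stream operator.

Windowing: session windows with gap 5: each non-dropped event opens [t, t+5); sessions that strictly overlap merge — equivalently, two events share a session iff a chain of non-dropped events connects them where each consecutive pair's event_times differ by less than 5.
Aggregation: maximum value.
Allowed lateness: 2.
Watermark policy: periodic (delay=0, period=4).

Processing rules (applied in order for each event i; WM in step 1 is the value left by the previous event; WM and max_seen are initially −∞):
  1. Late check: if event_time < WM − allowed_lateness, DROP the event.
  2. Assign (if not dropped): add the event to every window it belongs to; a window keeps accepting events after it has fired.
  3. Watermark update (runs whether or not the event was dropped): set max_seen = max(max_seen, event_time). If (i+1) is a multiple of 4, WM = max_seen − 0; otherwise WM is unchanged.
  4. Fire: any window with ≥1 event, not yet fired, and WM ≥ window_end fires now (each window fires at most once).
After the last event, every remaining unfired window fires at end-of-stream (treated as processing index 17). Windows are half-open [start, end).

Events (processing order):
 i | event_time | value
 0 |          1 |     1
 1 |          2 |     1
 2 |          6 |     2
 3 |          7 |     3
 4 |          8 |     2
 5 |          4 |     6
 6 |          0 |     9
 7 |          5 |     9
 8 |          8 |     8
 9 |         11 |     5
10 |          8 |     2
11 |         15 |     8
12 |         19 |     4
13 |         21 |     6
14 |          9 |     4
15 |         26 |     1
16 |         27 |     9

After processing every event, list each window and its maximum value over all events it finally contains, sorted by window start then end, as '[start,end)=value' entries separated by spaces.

i=0 t=1 v=1: → [1,6); WM=−∞
i=1 t=2 v=1: → [1,7); WM=−∞
i=2 t=6 v=2: → [1,11); WM=−∞
i=3 t=7 v=3: → [1,12); WM=7
i=4 t=8 v=2: → [1,13); WM=7
i=5 t=4 v=6: DROP (t<7-2); WM=7
i=6 t=0 v=9: DROP (t<7-2); WM=7
i=7 t=5 v=9: → [1,13); WM=8
i=8 t=8 v=8: → [1,13); WM=8
i=9 t=11 v=5: → [1,16); WM=8
i=10 t=8 v=2: → [1,16); WM=8
i=11 t=15 v=8: → [1,20); WM=15
i=12 t=19 v=4: → [1,24); WM=15
i=13 t=21 v=6: → [1,26); WM=15
i=14 t=9 v=4: DROP (t<15-2); WM=15
i=15 t=26 v=1: → [26,31); WM=26
i=16 t=27 v=9: → [26,32); WM=26

[1,26)=9 [26,32)=9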